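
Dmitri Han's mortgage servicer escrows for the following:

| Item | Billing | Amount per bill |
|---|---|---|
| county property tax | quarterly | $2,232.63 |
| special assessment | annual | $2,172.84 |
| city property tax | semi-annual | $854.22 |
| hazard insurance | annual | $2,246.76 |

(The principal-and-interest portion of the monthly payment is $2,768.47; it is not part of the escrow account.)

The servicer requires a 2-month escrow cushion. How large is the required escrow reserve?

$2,509.76

County property tax = $2,232.63 × 4 = $8,930.52
Special assessment = $2,172.84
City property tax = $854.22 × 2 = $1,708.44
Hazard insurance = $2,246.76
Combined annual = $8,930.52 + $2,172.84 + $1,708.44 + $2,246.76 = $15,058.56
Base monthly escrow = $15,058.56 ÷ 12 = $1,254.88
Reserve = 2 × $1,254.88 = $2,509.76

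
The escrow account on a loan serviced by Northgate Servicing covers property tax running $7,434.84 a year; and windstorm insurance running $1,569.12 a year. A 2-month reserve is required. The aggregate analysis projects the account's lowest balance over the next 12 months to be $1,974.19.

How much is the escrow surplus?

$473.53

Property tax — $7,434.84 annually
Windstorm insurance — $1,569.12 annually
Yearly total = $7,434.84 + $1,569.12 = $9,003.96
Monthly = $9,003.96 / 12 = $750.33
Required cushion = 2 × $750.33 = $1,500.66
Excess over cushion: $1,974.19 − $1,500.66 = $473.53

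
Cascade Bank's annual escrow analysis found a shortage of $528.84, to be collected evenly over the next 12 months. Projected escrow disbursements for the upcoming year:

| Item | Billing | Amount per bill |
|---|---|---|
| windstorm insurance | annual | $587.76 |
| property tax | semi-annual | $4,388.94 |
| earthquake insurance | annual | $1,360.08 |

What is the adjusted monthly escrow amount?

$937.88

Windstorm insurance: $587.76/yr
Property tax: $4,388.94 × 2 = $8,777.88/yr
Earthquake insurance: $1,360.08/yr
Combined annual = $587.76 + $8,777.88 + $1,360.08 = $10,725.72
Monthly = $10,725.72 ÷ 12 = $893.81
Shortage spread = $528.84 ÷ 12 = $44.07/mo
New monthly escrow = $893.81 + $44.07 = $937.88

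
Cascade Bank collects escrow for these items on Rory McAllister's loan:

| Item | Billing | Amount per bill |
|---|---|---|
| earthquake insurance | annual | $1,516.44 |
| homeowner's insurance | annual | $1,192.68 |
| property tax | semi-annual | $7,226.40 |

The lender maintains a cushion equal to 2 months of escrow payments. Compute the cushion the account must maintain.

Earthquake insurance = $1,516.44/yr
Homeowner's insurance = $1,192.68/yr
Property tax = $7,226.40 × 2 = $14,452.80/yr
Yearly total = $17,161.92
Monthly escrow = $17,161.92 / 12 = $1,430.16
Cushion = 2 × $1,430.16 = $2,860.32

$2,860.32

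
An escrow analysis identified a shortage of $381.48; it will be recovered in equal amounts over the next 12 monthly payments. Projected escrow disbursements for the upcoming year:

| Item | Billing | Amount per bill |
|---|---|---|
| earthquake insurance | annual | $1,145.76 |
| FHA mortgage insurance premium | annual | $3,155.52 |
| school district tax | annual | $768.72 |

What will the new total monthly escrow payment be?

Earthquake insurance — $1,145.76/yr
FHA mortgage insurance premium — $3,155.52/yr
School district tax — $768.72/yr
Total per year = $5,070.00
Base monthly escrow = $5,070.00 / 12 = $422.50
Shortage per month = $381.48 ÷ 12 = $31.79
Adjusted monthly = $422.50 + $31.79 = $454.29

$454.29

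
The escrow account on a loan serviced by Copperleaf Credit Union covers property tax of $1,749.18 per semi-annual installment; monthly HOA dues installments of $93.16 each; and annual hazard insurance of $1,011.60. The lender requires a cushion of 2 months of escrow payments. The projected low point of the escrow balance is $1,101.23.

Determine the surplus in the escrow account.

$163.25

Property tax: $1,749.18 × 2 = $3,498.36
HOA dues: $93.16 × 12 = $1,117.92
Hazard insurance: $1,011.60
Annual escrow total = $3,498.36 + $1,117.92 + $1,011.60 = $5,627.88
Per month = $5,627.88 ÷ 12 = $468.99
Required cushion = 2 × $468.99 = $937.98
Excess over cushion: $1,101.23 − $937.98 = $163.25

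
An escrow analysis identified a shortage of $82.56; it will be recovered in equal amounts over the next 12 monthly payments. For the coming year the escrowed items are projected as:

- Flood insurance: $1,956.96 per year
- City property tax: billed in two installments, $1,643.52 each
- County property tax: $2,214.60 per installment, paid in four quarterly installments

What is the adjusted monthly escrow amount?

Flood insurance: $1,956.96 annually
City property tax: $1,643.52 × 2 = $3,287.04 annually
County property tax: $2,214.60 × 4 = $8,858.40 annually
Total annual escrow = $14,102.40
Per month = $14,102.40 ÷ 12 = $1,175.20
Shortage spread = $82.56 ÷ 12 = $6.88/mo
Adjusted monthly = $1,175.20 + $6.88 = $1,182.08

$1,182.08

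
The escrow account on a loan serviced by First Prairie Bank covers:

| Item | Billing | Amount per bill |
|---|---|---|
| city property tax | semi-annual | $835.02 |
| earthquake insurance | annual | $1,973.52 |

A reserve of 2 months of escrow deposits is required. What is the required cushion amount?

City property tax — $835.02 × 2 = $1,670.04 per year
Earthquake insurance — $1,973.52 per year
Total annual escrow = $3,643.56
Base monthly escrow = $3,643.56 ÷ 12 = $303.63
Cushion = 2 × $303.63 = $607.26

$607.26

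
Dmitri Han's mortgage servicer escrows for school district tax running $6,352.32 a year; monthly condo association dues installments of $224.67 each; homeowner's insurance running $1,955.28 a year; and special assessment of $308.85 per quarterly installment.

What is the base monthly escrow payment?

School district tax = $6,352.32 annually
Condo association dues = $224.67 × 12 = $2,696.04 annually
Homeowner's insurance = $1,955.28 annually
Special assessment = $308.85 × 4 = $1,235.40 annually
Annual escrow total = $12,239.04
Per month = $12,239.04 / 12 = $1,019.92

$1,019.92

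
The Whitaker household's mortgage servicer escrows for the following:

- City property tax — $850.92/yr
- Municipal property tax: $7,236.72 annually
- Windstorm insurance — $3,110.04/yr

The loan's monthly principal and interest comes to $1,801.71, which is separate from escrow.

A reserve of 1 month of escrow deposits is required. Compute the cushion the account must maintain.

City property tax: $850.92
Municipal property tax: $7,236.72
Windstorm insurance: $3,110.04
Yearly total = $11,197.68
Per month = $11,197.68 ÷ 12 = $933.14
Reserve = 1 × $933.14 = $933.14

$933.14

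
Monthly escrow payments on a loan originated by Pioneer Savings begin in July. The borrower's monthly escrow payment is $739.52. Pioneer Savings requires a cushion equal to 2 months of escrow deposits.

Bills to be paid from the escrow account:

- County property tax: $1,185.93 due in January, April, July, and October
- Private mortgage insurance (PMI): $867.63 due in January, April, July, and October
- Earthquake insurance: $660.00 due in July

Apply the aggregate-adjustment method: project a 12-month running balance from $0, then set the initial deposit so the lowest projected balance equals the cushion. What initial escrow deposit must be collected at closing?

Cushion = 2 × $739.52 = $1,479.04
Trial balance (start $0, +$739.52 each month, − disbursements):
  Jul: +$739.52 − $2,713.56 → -$1,974.04
  Aug: +$739.52 → -$1,234.52
  Sep: +$739.52 → -$495.00
  Oct: +$739.52 − $2,053.56 → -$1,809.04
  Nov: +$739.52 → -$1,069.52
  Dec: +$739.52 → -$330.00
  Jan: +$739.52 − $2,053.56 → -$1,644.04
  Feb: +$739.52 → -$904.52
  Mar: +$739.52 → -$165.00
  Apr: +$739.52 − $2,053.56 → -$1,479.04
  May: +$739.52 → -$739.52
  Jun: +$739.52 → $0.00
Lowest trial balance = -$1,974.04 (Jul)
Initial deposit = cushion − low point = $1,479.04 − (-$1,974.04) = $3,453.08

$3,453.08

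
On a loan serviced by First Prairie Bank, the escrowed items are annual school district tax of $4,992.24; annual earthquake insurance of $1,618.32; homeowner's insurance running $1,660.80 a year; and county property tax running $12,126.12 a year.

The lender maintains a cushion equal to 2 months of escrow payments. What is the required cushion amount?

School district tax — $4,992.24
Earthquake insurance — $1,618.32
Homeowner's insurance — $1,660.80
County property tax — $12,126.12
Combined annual = $4,992.24 + $1,618.32 + $1,660.80 + $12,126.12 = $20,397.48
Monthly escrow = $20,397.48 ÷ 12 = $1,699.79
Required cushion = 2 × $1,699.79 = $3,399.58

$3,399.58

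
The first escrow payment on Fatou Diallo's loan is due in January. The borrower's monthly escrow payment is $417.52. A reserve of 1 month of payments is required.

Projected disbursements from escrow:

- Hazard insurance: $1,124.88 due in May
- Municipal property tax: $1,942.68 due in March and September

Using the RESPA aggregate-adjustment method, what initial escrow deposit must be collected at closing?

$1,670.08

Cushion = 1 × $417.52 = $417.52
Trial balance (start $0, +$417.52 each month, − disbursements):
  Jan: +$417.52 → $417.52
  Feb: +$417.52 → $835.04
  Mar: +$417.52 − $1,942.68 → -$690.12
  Apr: +$417.52 → -$272.60
  May: +$417.52 − $1,124.88 → -$979.96
  Jun: +$417.52 → -$562.44
  Jul: +$417.52 → -$144.92
  Aug: +$417.52 → $272.60
  Sep: +$417.52 − $1,942.68 → -$1,252.56
  Oct: +$417.52 → -$835.04
  Nov: +$417.52 → -$417.52
  Dec: +$417.52 → $0.00
Lowest trial balance = -$1,252.56 (Sep)
Initial deposit = cushion − low point = $417.52 − (-$1,252.56) = $1,670.08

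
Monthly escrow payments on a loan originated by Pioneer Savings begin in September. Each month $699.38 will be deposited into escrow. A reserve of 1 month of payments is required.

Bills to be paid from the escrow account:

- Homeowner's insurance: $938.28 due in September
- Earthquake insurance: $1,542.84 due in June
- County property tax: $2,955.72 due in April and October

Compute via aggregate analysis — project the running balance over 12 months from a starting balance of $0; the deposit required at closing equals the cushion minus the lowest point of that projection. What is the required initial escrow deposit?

Cushion = 1 × $699.38 = $699.38
Trial balance (start $0, +$699.38 each month, − disbursements):
  Sep: +$699.38 − $938.28 → -$238.90
  Oct: +$699.38 − $2,955.72 → -$2,495.24
  Nov: +$699.38 → -$1,795.86
  Dec: +$699.38 → -$1,096.48
  Jan: +$699.38 → -$397.10
  Feb: +$699.38 → $302.28
  Mar: +$699.38 → $1,001.66
  Apr: +$699.38 − $2,955.72 → -$1,254.68
  May: +$699.38 → -$555.30
  Jun: +$699.38 − $1,542.84 → -$1,398.76
  Jul: +$699.38 → -$699.38
  Aug: +$699.38 → $0.00
Lowest trial balance = -$2,495.24 (Oct)
Initial deposit = cushion − low point = $699.38 − (-$2,495.24) = $3,194.62

$3,194.62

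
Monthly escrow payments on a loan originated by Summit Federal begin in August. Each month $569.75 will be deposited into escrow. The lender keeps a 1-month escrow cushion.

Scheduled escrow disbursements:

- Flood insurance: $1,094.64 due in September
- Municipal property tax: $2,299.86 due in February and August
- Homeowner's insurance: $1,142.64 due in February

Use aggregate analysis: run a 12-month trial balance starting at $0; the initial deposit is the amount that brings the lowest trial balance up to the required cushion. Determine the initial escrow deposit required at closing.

$3,418.50

Cushion = 1 × $569.75 = $569.75
Trial balance (start $0, +$569.75 each month, − disbursements):
  Aug: +$569.75 − $2,299.86 → -$1,730.11
  Sep: +$569.75 − $1,094.64 → -$2,255.00
  Oct: +$569.75 → -$1,685.25
  Nov: +$569.75 → -$1,115.50
  Dec: +$569.75 → -$545.75
  Jan: +$569.75 → $24.00
  Feb: +$569.75 − $3,442.50 → -$2,848.75
  Mar: +$569.75 → -$2,279.00
  Apr: +$569.75 → -$1,709.25
  May: +$569.75 → -$1,139.50
  Jun: +$569.75 → -$569.75
  Jul: +$569.75 → $0.00
Lowest trial balance = -$2,848.75 (Feb)
Initial deposit = cushion − low point = $569.75 − (-$2,848.75) = $3,418.50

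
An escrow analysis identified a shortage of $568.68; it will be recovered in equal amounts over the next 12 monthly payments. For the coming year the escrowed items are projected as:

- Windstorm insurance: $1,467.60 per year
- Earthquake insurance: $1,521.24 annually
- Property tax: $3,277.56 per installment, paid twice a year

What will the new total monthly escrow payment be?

Windstorm insurance: $1,467.60
Earthquake insurance: $1,521.24
Property tax: $3,277.56 × 2 = $6,555.12
Total annual escrow = $9,543.96
Monthly = $9,543.96 ÷ 12 = $795.33
Shortage spread = $568.68 / 12 = $47.39/mo
Adjusted monthly = $795.33 + $47.39 = $842.72

$842.72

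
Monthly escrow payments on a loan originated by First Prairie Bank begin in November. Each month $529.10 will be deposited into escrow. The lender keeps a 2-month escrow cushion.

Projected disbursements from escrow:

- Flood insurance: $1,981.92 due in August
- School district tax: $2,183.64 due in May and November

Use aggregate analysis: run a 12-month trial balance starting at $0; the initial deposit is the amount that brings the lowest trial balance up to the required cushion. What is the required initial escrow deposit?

Cushion = 2 × $529.10 = $1,058.20
Trial balance (start $0, +$529.10 each month, − disbursements):
  Nov: +$529.10 − $2,183.64 → -$1,654.54
  Dec: +$529.10 → -$1,125.44
  Jan: +$529.10 → -$596.34
  Feb: +$529.10 → -$67.24
  Mar: +$529.10 → $461.86
  Apr: +$529.10 → $990.96
  May: +$529.10 − $2,183.64 → -$663.58
  Jun: +$529.10 → -$134.48
  Jul: +$529.10 → $394.62
  Aug: +$529.10 − $1,981.92 → -$1,058.20
  Sep: +$529.10 → -$529.10
  Oct: +$529.10 → $0.00
Lowest trial balance = -$1,654.54 (Nov)
Initial deposit = cushion − low point = $1,058.20 − (-$1,654.54) = $2,712.74

$2,712.74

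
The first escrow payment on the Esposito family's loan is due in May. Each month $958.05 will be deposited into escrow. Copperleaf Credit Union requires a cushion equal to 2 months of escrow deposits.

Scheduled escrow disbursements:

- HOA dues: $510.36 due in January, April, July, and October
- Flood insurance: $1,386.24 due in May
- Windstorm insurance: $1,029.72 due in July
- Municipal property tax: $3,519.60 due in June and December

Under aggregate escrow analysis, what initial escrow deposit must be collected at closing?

$5,487.87

Cushion = 2 × $958.05 = $1,916.10
Trial balance (start $0, +$958.05 each month, − disbursements):
  May: +$958.05 − $1,386.24 → -$428.19
  Jun: +$958.05 − $3,519.60 → -$2,989.74
  Jul: +$958.05 − $1,540.08 → -$3,571.77
  Aug: +$958.05 → -$2,613.72
  Sep: +$958.05 → -$1,655.67
  Oct: +$958.05 − $510.36 → -$1,207.98
  Nov: +$958.05 → -$249.93
  Dec: +$958.05 − $3,519.60 → -$2,811.48
  Jan: +$958.05 − $510.36 → -$2,363.79
  Feb: +$958.05 → -$1,405.74
  Mar: +$958.05 → -$447.69
  Apr: +$958.05 − $510.36 → $0.00
Lowest trial balance = -$3,571.77 (Jul)
Initial deposit = cushion − low point = $1,916.10 − (-$3,571.77) = $5,487.87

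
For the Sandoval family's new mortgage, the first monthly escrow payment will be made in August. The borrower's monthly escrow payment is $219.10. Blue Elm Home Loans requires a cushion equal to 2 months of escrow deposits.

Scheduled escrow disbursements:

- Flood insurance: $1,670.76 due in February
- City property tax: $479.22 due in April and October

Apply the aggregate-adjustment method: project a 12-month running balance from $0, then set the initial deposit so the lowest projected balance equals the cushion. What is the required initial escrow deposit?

$1,095.50

Cushion = 2 × $219.10 = $438.20
Trial balance (start $0, +$219.10 each month, − disbursements):
  Aug: +$219.10 → $219.10
  Sep: +$219.10 → $438.20
  Oct: +$219.10 − $479.22 → $178.08
  Nov: +$219.10 → $397.18
  Dec: +$219.10 → $616.28
  Jan: +$219.10 → $835.38
  Feb: +$219.10 − $1,670.76 → -$616.28
  Mar: +$219.10 → -$397.18
  Apr: +$219.10 − $479.22 → -$657.30
  May: +$219.10 → -$438.20
  Jun: +$219.10 → -$219.10
  Jul: +$219.10 → $0.00
Lowest trial balance = -$657.30 (Apr)
Initial deposit = cushion − low point = $438.20 − (-$657.30) = $1,095.50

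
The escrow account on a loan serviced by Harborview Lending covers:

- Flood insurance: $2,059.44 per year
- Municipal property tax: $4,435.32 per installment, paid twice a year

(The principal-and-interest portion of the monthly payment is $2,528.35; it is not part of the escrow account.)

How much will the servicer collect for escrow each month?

$910.84

Flood insurance — $2,059.44/yr
Municipal property tax — $4,435.32 × 2 = $8,870.64/yr
Annual escrow total = $10,930.08
Base monthly escrow = $10,930.08 ÷ 12 = $910.84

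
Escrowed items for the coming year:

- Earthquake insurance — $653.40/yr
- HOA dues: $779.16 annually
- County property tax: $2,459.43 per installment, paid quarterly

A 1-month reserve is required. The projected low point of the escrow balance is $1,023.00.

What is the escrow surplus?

$83.81

Earthquake insurance: $653.40/yr
HOA dues: $779.16/yr
County property tax: $2,459.43 × 4 = $9,837.72/yr
Annual escrow total = $653.40 + $779.16 + $9,837.72 = $11,270.28
Monthly escrow = $11,270.28 ÷ 12 = $939.19
Required cushion = 1 × $939.19 = $939.19
Surplus = $1,023.00 − $939.19 = $83.81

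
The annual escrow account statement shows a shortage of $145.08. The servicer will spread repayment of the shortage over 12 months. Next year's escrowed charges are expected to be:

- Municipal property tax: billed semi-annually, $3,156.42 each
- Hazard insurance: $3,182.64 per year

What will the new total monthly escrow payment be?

$803.38

Municipal property tax = $3,156.42 × 2 = $6,312.84 annually
Hazard insurance = $3,182.64 annually
Combined annual = $6,312.84 + $3,182.64 = $9,495.48
Monthly escrow = $9,495.48 ÷ 12 = $791.29
Monthly shortage recovery: $145.08 ÷ 12 = $12.09
New monthly escrow = $791.29 + $12.09 = $803.38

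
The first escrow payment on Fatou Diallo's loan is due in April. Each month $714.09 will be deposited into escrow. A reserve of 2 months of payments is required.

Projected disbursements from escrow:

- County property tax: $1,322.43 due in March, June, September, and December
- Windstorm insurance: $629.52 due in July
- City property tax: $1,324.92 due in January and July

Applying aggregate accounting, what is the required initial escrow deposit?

Cushion = 2 × $714.09 = $1,428.18
Trial balance (start $0, +$714.09 each month, − disbursements):
  Apr: +$714.09 → $714.09
  May: +$714.09 → $1,428.18
  Jun: +$714.09 − $1,322.43 → $819.84
  Jul: +$714.09 − $1,954.44 → -$420.51
  Aug: +$714.09 → $293.58
  Sep: +$714.09 − $1,322.43 → -$314.76
  Oct: +$714.09 → $399.33
  Nov: +$714.09 → $1,113.42
  Dec: +$714.09 − $1,322.43 → $505.08
  Jan: +$714.09 − $1,324.92 → -$105.75
  Feb: +$714.09 → $608.34
  Mar: +$714.09 − $1,322.43 → $0.00
Lowest trial balance = -$420.51 (Jul)
Initial deposit = cushion − low point = $1,428.18 − (-$420.51) = $1,848.69

$1,848.69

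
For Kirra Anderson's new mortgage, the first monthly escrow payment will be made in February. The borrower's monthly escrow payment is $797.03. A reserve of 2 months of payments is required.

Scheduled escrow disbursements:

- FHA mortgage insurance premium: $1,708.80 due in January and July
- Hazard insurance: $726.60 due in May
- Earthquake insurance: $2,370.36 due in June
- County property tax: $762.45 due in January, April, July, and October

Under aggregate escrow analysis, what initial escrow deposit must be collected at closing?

Cushion = 2 × $797.03 = $1,594.06
Trial balance (start $0, +$797.03 each month, − disbursements):
  Feb: +$797.03 → $797.03
  Mar: +$797.03 → $1,594.06
  Apr: +$797.03 − $762.45 → $1,628.64
  May: +$797.03 − $726.60 → $1,699.07
  Jun: +$797.03 − $2,370.36 → $125.74
  Jul: +$797.03 − $2,471.25 → -$1,548.48
  Aug: +$797.03 → -$751.45
  Sep: +$797.03 → $45.58
  Oct: +$797.03 − $762.45 → $80.16
  Nov: +$797.03 → $877.19
  Dec: +$797.03 → $1,674.22
  Jan: +$797.03 − $2,471.25 → $0.00
Lowest trial balance = -$1,548.48 (Jul)
Initial deposit = cushion − low point = $1,594.06 − (-$1,548.48) = $3,142.54

$3,142.54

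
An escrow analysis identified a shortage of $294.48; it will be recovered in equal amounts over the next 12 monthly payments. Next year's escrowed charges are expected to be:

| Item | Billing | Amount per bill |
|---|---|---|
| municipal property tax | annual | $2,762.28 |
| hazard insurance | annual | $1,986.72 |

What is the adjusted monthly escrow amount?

Municipal property tax: $2,762.28 per year
Hazard insurance: $1,986.72 per year
Total annual escrow = $2,762.28 + $1,986.72 = $4,749.00
Per month = $4,749.00 / 12 = $395.75
Shortage per month = $294.48 ÷ 12 = $24.54
New monthly escrow = $395.75 + $24.54 = $420.29

$420.29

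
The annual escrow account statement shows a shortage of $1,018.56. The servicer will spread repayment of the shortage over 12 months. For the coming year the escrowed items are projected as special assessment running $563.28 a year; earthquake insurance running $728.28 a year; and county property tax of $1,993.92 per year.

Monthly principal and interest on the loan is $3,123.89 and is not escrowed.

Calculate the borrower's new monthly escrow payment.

Special assessment — $563.28
Earthquake insurance — $728.28
County property tax — $1,993.92
Annual escrow total = $563.28 + $728.28 + $1,993.92 = $3,285.48
Monthly = $3,285.48 ÷ 12 = $273.79
Monthly shortage recovery: $1,018.56 ÷ 12 = $84.88
Adjusted monthly = $273.79 + $84.88 = $358.67

$358.67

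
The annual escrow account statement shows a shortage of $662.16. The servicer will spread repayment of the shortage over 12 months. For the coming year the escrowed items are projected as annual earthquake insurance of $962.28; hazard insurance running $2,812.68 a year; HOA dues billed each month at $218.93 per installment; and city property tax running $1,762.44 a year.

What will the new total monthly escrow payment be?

$735.56

Earthquake insurance — $962.28 per year
Hazard insurance — $2,812.68 per year
HOA dues — $218.93 × 12 = $2,627.16 per year
City property tax — $1,762.44 per year
Combined annual = $962.28 + $2,812.68 + $2,627.16 + $1,762.44 = $8,164.56
Monthly escrow = $8,164.56 / 12 = $680.38
Shortage per month = $662.16 ÷ 12 = $55.18
Adjusted monthly = $680.38 + $55.18 = $735.56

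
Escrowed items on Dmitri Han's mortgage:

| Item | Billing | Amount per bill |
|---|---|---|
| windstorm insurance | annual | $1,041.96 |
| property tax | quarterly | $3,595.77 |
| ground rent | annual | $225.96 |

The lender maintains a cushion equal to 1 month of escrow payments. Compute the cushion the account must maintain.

Windstorm insurance = $1,041.96 annually
Property tax = $3,595.77 × 4 = $14,383.08 annually
Ground rent = $225.96 annually
Total annual escrow = $1,041.96 + $14,383.08 + $225.96 = $15,651.00
Monthly = $15,651.00 ÷ 12 = $1,304.25
Reserve = 1 × $1,304.25 = $1,304.25

$1,304.25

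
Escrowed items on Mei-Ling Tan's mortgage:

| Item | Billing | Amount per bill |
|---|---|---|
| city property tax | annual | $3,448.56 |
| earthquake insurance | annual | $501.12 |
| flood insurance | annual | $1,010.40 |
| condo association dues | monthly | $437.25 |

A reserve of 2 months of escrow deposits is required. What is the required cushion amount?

$1,701.18

City property tax: $3,448.56 per year
Earthquake insurance: $501.12 per year
Flood insurance: $1,010.40 per year
Condo association dues: $437.25 × 12 = $5,247.00 per year
Combined annual = $3,448.56 + $501.12 + $1,010.40 + $5,247.00 = $10,207.08
Per month = $10,207.08 / 12 = $850.59
Cushion = 2 × $850.59 = $1,701.18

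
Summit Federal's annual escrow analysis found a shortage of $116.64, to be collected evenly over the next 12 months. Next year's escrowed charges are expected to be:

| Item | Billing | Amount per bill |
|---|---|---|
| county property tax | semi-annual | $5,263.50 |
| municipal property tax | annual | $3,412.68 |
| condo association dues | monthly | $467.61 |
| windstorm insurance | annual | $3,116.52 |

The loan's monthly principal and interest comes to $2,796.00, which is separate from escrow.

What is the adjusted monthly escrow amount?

$1,898.68

County property tax = $5,263.50 × 2 = $10,527.00 annually
Municipal property tax = $3,412.68 annually
Condo association dues = $467.61 × 12 = $5,611.32 annually
Windstorm insurance = $3,116.52 annually
Combined annual = $22,667.52
Monthly escrow = $22,667.52 / 12 = $1,888.96
Monthly shortage recovery: $116.64 ÷ 12 = $9.72
Adjusted monthly = $1,888.96 + $9.72 = $1,898.68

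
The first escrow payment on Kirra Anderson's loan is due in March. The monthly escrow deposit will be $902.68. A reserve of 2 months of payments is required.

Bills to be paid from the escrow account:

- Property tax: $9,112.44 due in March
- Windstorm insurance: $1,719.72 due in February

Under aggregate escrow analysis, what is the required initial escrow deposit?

Cushion = 2 × $902.68 = $1,805.36
Trial balance (start $0, +$902.68 each month, − disbursements):
  Mar: +$902.68 − $9,112.44 → -$8,209.76
  Apr: +$902.68 → -$7,307.08
  May: +$902.68 → -$6,404.40
  Jun: +$902.68 → -$5,501.72
  Jul: +$902.68 → -$4,599.04
  Aug: +$902.68 → -$3,696.36
  Sep: +$902.68 → -$2,793.68
  Oct: +$902.68 → -$1,891.00
  Nov: +$902.68 → -$988.32
  Dec: +$902.68 → -$85.64
  Jan: +$902.68 → $817.04
  Feb: +$902.68 − $1,719.72 → $0.00
Lowest trial balance = -$8,209.76 (Mar)
Initial deposit = cushion − low point = $1,805.36 − (-$8,209.76) = $10,015.12

$10,015.12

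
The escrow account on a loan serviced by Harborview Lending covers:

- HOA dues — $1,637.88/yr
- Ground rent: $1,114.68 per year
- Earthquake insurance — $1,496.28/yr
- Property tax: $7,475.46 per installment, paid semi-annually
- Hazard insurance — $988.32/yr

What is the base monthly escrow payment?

$1,682.34

HOA dues = $1,637.88 per year
Ground rent = $1,114.68 per year
Earthquake insurance = $1,496.28 per year
Property tax = $7,475.46 × 2 = $14,950.92 per year
Hazard insurance = $988.32 per year
Annual escrow total = $1,637.88 + $1,114.68 + $1,496.28 + $14,950.92 + $988.32 = $20,188.08
Base monthly escrow = $20,188.08 ÷ 12 = $1,682.34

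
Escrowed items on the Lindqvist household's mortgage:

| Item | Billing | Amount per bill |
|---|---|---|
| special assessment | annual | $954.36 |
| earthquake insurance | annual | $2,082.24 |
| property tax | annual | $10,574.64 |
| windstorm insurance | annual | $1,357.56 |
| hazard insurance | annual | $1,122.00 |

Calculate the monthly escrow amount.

$1,340.90

Special assessment: $954.36 per year
Earthquake insurance: $2,082.24 per year
Property tax: $10,574.64 per year
Windstorm insurance: $1,357.56 per year
Hazard insurance: $1,122.00 per year
Total annual escrow = $954.36 + $2,082.24 + $10,574.64 + $1,357.56 + $1,122.00 = $16,090.80
Base monthly escrow = $16,090.80 ÷ 12 = $1,340.90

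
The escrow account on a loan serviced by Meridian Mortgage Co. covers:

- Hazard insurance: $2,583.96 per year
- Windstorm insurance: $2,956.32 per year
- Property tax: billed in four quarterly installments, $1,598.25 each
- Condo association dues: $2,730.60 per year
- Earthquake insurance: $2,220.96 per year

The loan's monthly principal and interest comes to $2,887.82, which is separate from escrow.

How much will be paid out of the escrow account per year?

Hazard insurance: $2,583.96 per year
Windstorm insurance: $2,956.32 per year
Property tax: $1,598.25 × 4 = $6,393.00 per year
Condo association dues: $2,730.60 per year
Earthquake insurance: $2,220.96 per year
Total per year = $2,583.96 + $2,956.32 + $6,393.00 + $2,730.60 + $2,220.96 = $16,884.84

$16,884.84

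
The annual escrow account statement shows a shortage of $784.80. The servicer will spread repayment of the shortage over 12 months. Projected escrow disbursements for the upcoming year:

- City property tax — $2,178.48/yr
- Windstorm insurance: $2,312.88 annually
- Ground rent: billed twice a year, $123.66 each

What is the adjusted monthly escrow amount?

$460.29

City property tax: $2,178.48
Windstorm insurance: $2,312.88
Ground rent: $123.66 × 2 = $247.32
Total per year = $2,178.48 + $2,312.88 + $247.32 = $4,738.68
Monthly = $4,738.68 ÷ 12 = $394.89
Monthly shortage recovery: $784.80 ÷ 12 = $65.40
Adjusted monthly = $394.89 + $65.40 = $460.29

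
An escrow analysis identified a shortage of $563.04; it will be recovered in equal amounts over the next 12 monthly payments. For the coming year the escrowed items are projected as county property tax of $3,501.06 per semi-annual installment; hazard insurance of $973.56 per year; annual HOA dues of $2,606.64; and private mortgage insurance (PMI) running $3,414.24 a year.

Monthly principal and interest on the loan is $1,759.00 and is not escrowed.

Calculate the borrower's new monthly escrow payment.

$1,213.30

County property tax = $3,501.06 × 2 = $7,002.12 annually
Hazard insurance = $973.56 annually
HOA dues = $2,606.64 annually
Private mortgage insurance (PMI) = $3,414.24 annually
Combined annual = $13,996.56
Monthly escrow = $13,996.56 / 12 = $1,166.38
Monthly shortage recovery: $563.04 ÷ 12 = $46.92
New monthly escrow = $1,166.38 + $46.92 = $1,213.30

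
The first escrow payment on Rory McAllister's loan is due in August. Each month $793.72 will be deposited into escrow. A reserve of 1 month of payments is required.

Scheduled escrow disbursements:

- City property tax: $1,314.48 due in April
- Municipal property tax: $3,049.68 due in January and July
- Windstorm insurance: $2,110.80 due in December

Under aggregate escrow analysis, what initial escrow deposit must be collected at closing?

$1,191.88

Cushion = 1 × $793.72 = $793.72
Trial balance (start $0, +$793.72 each month, − disbursements):
  Aug: +$793.72 → $793.72
  Sep: +$793.72 → $1,587.44
  Oct: +$793.72 → $2,381.16
  Nov: +$793.72 → $3,174.88
  Dec: +$793.72 − $2,110.80 → $1,857.80
  Jan: +$793.72 − $3,049.68 → -$398.16
  Feb: +$793.72 → $395.56
  Mar: +$793.72 → $1,189.28
  Apr: +$793.72 − $1,314.48 → $668.52
  May: +$793.72 → $1,462.24
  Jun: +$793.72 → $2,255.96
  Jul: +$793.72 − $3,049.68 → $0.00
Lowest trial balance = -$398.16 (Jan)
Initial deposit = cushion − low point = $793.72 − (-$398.16) = $1,191.88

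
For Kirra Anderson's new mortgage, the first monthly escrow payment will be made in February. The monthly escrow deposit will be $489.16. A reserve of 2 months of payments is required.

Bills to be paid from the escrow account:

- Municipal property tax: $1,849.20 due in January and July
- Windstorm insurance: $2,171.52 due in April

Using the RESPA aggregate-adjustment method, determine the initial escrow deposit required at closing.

$2,064.08

Cushion = 2 × $489.16 = $978.32
Trial balance (start $0, +$489.16 each month, − disbursements):
  Feb: +$489.16 → $489.16
  Mar: +$489.16 → $978.32
  Apr: +$489.16 − $2,171.52 → -$704.04
  May: +$489.16 → -$214.88
  Jun: +$489.16 → $274.28
  Jul: +$489.16 − $1,849.20 → -$1,085.76
  Aug: +$489.16 → -$596.60
  Sep: +$489.16 → -$107.44
  Oct: +$489.16 → $381.72
  Nov: +$489.16 → $870.88
  Dec: +$489.16 → $1,360.04
  Jan: +$489.16 − $1,849.20 → $0.00
Lowest trial balance = -$1,085.76 (Jul)
Initial deposit = cushion − low point = $978.32 − (-$1,085.76) = $2,064.08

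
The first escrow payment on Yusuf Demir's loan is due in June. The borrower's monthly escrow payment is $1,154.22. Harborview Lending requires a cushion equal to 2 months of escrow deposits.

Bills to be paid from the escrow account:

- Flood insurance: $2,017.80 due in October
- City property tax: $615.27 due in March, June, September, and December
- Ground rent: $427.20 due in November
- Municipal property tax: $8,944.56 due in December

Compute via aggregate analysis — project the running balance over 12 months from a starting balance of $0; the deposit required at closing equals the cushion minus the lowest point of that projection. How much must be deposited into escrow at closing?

Cushion = 2 × $1,154.22 = $2,308.44
Trial balance (start $0, +$1,154.22 each month, − disbursements):
  Jun: +$1,154.22 − $615.27 → $538.95
  Jul: +$1,154.22 → $1,693.17
  Aug: +$1,154.22 → $2,847.39
  Sep: +$1,154.22 − $615.27 → $3,386.34
  Oct: +$1,154.22 − $2,017.80 → $2,522.76
  Nov: +$1,154.22 − $427.20 → $3,249.78
  Dec: +$1,154.22 − $9,559.83 → -$5,155.83
  Jan: +$1,154.22 → -$4,001.61
  Feb: +$1,154.22 → -$2,847.39
  Mar: +$1,154.22 − $615.27 → -$2,308.44
  Apr: +$1,154.22 → -$1,154.22
  May: +$1,154.22 → $0.00
Lowest trial balance = -$5,155.83 (Dec)
Initial deposit = cushion − low point = $2,308.44 − (-$5,155.83) = $7,464.27

$7,464.27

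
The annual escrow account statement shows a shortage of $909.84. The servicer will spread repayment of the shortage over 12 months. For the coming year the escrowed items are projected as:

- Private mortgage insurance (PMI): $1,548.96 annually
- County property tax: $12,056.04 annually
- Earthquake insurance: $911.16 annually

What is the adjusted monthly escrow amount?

Private mortgage insurance (PMI) — $1,548.96/yr
County property tax — $12,056.04/yr
Earthquake insurance — $911.16/yr
Yearly total = $1,548.96 + $12,056.04 + $911.16 = $14,516.16
Monthly = $14,516.16 ÷ 12 = $1,209.68
Shortage spread = $909.84 / 12 = $75.82/mo
Adjusted monthly = $1,209.68 + $75.82 = $1,285.50

$1,285.50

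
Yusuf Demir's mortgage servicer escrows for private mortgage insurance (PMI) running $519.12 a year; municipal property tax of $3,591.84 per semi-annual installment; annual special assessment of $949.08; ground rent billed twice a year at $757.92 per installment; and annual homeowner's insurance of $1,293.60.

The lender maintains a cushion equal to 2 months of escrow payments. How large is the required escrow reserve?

$1,910.22

Private mortgage insurance (PMI) — $519.12
Municipal property tax — $3,591.84 × 2 = $7,183.68
Special assessment — $949.08
Ground rent — $757.92 × 2 = $1,515.84
Homeowner's insurance — $1,293.60
Annual escrow total = $519.12 + $7,183.68 + $949.08 + $1,515.84 + $1,293.60 = $11,461.32
Monthly escrow = $11,461.32 / 12 = $955.11
Reserve = 2 × $955.11 = $1,910.22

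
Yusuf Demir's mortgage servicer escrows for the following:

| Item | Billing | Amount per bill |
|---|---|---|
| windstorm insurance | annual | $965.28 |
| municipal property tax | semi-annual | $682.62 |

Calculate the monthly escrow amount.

$194.21

Windstorm insurance = $965.28 per year
Municipal property tax = $682.62 × 2 = $1,365.24 per year
Combined annual = $2,330.52
Base monthly escrow = $2,330.52 / 12 = $194.21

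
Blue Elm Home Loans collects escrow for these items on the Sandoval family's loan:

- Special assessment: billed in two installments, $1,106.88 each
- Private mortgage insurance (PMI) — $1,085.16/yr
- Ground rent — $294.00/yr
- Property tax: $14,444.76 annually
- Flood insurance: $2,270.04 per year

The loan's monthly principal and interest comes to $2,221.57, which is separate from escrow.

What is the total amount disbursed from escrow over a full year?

Special assessment = $1,106.88 × 2 = $2,213.76
Private mortgage insurance (PMI) = $1,085.16
Ground rent = $294.00
Property tax = $14,444.76
Flood insurance = $2,270.04
Total per year = $2,213.76 + $1,085.16 + $294.00 + $14,444.76 + $2,270.04 = $20,307.72

$20,307.72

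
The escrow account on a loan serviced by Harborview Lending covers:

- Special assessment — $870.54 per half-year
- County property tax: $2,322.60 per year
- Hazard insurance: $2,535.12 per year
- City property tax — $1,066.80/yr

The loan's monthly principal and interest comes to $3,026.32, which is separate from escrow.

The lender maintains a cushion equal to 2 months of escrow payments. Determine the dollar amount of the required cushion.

Special assessment = $870.54 × 2 = $1,741.08 annually
County property tax = $2,322.60 annually
Hazard insurance = $2,535.12 annually
City property tax = $1,066.80 annually
Yearly total = $7,665.60
Monthly = $7,665.60 / 12 = $638.80
Cushion = 2 × $638.80 = $1,277.60

$1,277.60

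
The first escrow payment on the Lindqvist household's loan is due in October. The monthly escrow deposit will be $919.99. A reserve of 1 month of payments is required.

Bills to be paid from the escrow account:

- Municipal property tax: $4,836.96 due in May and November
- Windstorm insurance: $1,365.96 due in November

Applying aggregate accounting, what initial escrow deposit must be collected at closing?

Cushion = 1 × $919.99 = $919.99
Trial balance (start $0, +$919.99 each month, − disbursements):
  Oct: +$919.99 → $919.99
  Nov: +$919.99 − $6,202.92 → -$4,362.94
  Dec: +$919.99 → -$3,442.95
  Jan: +$919.99 → -$2,522.96
  Feb: +$919.99 → -$1,602.97
  Mar: +$919.99 → -$682.98
  Apr: +$919.99 → $237.01
  May: +$919.99 − $4,836.96 → -$3,679.96
  Jun: +$919.99 → -$2,759.97
  Jul: +$919.99 → -$1,839.98
  Aug: +$919.99 → -$919.99
  Sep: +$919.99 → $0.00
Lowest trial balance = -$4,362.94 (Nov)
Initial deposit = cushion − low point = $919.99 − (-$4,362.94) = $5,282.93

$5,282.93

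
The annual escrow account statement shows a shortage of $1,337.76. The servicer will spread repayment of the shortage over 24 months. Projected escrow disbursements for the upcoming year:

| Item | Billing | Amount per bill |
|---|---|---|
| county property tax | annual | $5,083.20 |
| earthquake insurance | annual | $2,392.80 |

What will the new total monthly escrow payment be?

$678.74

County property tax = $5,083.20/yr
Earthquake insurance = $2,392.80/yr
Annual escrow total = $7,476.00
Base monthly escrow = $7,476.00 ÷ 12 = $623.00
Monthly shortage recovery: $1,337.76 / 24 = $55.74
New monthly escrow = $623.00 + $55.74 = $678.74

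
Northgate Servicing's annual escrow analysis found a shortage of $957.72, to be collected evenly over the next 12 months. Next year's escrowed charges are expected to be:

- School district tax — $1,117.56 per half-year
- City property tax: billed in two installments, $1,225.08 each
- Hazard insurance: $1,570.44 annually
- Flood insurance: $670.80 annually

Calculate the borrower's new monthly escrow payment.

School district tax = $1,117.56 × 2 = $2,235.12 per year
City property tax = $1,225.08 × 2 = $2,450.16 per year
Hazard insurance = $1,570.44 per year
Flood insurance = $670.80 per year
Combined annual = $2,235.12 + $2,450.16 + $1,570.44 + $670.80 = $6,926.52
Monthly = $6,926.52 ÷ 12 = $577.21
Monthly shortage recovery: $957.72 ÷ 12 = $79.81
Adjusted monthly = $577.21 + $79.81 = $657.02

$657.02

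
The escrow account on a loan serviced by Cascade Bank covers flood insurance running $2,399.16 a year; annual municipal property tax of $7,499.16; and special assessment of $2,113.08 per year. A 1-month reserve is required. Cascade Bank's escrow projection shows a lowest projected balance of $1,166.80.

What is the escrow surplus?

Flood insurance = $2,399.16
Municipal property tax = $7,499.16
Special assessment = $2,113.08
Annual escrow total = $2,399.16 + $7,499.16 + $2,113.08 = $12,011.40
Monthly escrow = $12,011.40 / 12 = $1,000.95
Cushion = 1 × $1,000.95 = $1,000.95
Surplus = $1,166.80 − $1,000.95 = $165.85

$165.85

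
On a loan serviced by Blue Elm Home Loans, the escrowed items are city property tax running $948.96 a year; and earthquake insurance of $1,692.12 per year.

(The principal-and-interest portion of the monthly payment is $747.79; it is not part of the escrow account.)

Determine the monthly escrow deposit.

$220.09

City property tax — $948.96/yr
Earthquake insurance — $1,692.12/yr
Combined annual = $2,641.08
Monthly = $2,641.08 / 12 = $220.09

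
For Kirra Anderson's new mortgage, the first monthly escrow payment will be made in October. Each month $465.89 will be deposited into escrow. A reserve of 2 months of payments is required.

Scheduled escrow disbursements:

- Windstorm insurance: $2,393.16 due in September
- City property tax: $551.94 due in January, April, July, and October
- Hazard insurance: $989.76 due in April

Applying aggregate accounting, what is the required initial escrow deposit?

$1,017.83

Cushion = 2 × $465.89 = $931.78
Trial balance (start $0, +$465.89 each month, − disbursements):
  Oct: +$465.89 − $551.94 → -$86.05
  Nov: +$465.89 → $379.84
  Dec: +$465.89 → $845.73
  Jan: +$465.89 − $551.94 → $759.68
  Feb: +$465.89 → $1,225.57
  Mar: +$465.89 → $1,691.46
  Apr: +$465.89 − $1,541.70 → $615.65
  May: +$465.89 → $1,081.54
  Jun: +$465.89 → $1,547.43
  Jul: +$465.89 − $551.94 → $1,461.38
  Aug: +$465.89 → $1,927.27
  Sep: +$465.89 − $2,393.16 → $0.00
Lowest trial balance = -$86.05 (Oct)
Initial deposit = cushion − low point = $931.78 − (-$86.05) = $1,017.83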